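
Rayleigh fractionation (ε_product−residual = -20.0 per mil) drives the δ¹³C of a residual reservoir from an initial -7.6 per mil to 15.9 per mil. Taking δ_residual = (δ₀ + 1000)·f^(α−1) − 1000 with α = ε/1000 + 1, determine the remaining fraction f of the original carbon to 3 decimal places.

0.310

α − 1 = ε/1000 = -0.0200
(δ_res + 1000)/(δ₀ + 1000) = (15.9 + 1000)/(-7.6 + 1000) = 1015.9/992.4 = 1.023680
f = 1.023680^(1/-0.0200) = exp(ln(1.023680)/-0.0200) = exp(0.02340/-0.0200)
f = exp(-1.1702) = 0.3103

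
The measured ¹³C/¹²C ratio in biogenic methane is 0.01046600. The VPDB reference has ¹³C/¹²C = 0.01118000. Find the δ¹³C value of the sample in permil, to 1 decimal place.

δ¹³C = (R_sample / R_standard − 1) × 1000
R_sample / R_standard = 0.01046600 / 0.01118000 = 0.936136
δ¹³C = (0.936136 − 1) × 1000 = -63.86 permil

-63.9 permil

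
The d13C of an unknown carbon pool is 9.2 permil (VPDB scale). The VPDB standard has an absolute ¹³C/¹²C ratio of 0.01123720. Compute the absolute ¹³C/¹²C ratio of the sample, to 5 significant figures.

0.011341

R_sample = R_standard × (d13C/1000 + 1)
R_sample = 0.01123720 × (9.2/1000 + 1) = 0.01123720 × 1.009200
R_sample = 0.0113406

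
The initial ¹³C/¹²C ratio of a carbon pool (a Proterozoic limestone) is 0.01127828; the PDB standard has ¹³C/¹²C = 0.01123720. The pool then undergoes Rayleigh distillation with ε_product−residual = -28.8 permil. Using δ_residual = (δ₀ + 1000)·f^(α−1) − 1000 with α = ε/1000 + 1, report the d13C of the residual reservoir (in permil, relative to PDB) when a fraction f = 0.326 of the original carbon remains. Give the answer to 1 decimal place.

δ₀ = (0.01127828/0.01123720 − 1)×1000 = (1.003656 − 1)×1000 = 3.656 permil
α − 1 = ε/1000 = -0.0288
f^(α−1) = 0.326^(-0.0288) = 1.032807
δ_res = (3.656 + 1000) × 1.032807 − 1000 = 1036.583 − 1000 = 36.58 permil

36.6 permil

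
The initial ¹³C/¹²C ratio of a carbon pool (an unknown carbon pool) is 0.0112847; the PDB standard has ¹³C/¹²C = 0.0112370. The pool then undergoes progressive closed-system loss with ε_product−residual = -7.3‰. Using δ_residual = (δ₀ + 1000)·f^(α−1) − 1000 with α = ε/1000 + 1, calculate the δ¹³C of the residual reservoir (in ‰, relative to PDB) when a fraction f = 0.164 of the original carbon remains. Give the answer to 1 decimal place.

17.6‰

δ₀ = (0.0112847/0.0112370 − 1)×1000 = (1.004245 − 1)×1000 = 4.245‰
α − 1 = ε/1000 = -0.0073
f^(α−1) = 0.164^(-0.0073) = 1.013285
δ_res = (4.245 + 1000) × 1.013285 − 1000 = 1017.586 − 1000 = 17.59‰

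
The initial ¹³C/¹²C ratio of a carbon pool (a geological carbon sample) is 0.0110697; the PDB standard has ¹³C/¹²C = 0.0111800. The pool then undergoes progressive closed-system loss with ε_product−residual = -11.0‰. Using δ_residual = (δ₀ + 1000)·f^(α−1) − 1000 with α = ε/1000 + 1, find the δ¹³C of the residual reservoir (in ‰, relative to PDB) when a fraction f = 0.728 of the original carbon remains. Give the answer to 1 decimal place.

δ₀ = (0.0110697/0.0111800 − 1)×1000 = (0.990134 − 1)×1000 = -9.866‰
α − 1 = ε/1000 = -0.0110
f^(α−1) = 0.728^(-0.0110) = 1.003498
δ_res = (-9.866 + 1000) × 1.003498 − 1000 = 993.598 − 1000 = -6.40‰

-6.4‰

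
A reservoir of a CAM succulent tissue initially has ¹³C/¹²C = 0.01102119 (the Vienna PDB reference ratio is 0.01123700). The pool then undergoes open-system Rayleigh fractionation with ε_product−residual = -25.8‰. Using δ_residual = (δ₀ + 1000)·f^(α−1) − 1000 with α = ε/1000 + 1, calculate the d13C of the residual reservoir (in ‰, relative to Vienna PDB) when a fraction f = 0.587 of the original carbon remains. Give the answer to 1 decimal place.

δ₀ = (0.01102119/0.01123700 − 1)×1000 = (0.980795 − 1)×1000 = -19.205‰
α − 1 = ε/1000 = -0.0258
f^(α−1) = 0.587^(-0.0258) = 1.013839
δ_res = (-19.205 + 1000) × 1.013839 − 1000 = 994.368 − 1000 = -5.63‰

-5.6‰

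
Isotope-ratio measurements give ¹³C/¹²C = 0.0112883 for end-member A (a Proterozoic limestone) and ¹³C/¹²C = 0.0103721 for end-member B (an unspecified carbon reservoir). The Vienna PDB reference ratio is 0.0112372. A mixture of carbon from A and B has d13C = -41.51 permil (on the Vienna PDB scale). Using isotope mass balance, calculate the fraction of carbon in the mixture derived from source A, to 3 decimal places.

0.435

δ_A = (0.0112883/0.0112372 − 1)×1000 = (1.004547 − 1)×1000 = 4.547 permil
δ_B = (0.0103721/0.0112372 − 1)×1000 = (0.923015 − 1)×1000 = -76.985 permil
f_A = (δ_mix − δ_B)/(δ_A − δ_B) = (-41.51 − (-76.985))/(4.547 − (-76.985))
f_A = 35.475 / 81.533 = 0.4351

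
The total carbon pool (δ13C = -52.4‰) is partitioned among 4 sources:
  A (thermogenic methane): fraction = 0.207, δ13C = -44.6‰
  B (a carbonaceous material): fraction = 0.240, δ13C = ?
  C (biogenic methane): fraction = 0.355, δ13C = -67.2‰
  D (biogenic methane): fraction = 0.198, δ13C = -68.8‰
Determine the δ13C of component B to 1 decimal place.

Isotope mass balance: δ_bulk = Σ fᵢ·δᵢ.
-52.4 = 0.207×(-44.6) + 0.240×δ_B + 0.355×(-67.2) + 0.198×(-68.8)
0.240·δ_B = -52.4 − (-46.711) = -5.689
δ_B = -5.689 / 0.240 = -23.71‰

-23.7‰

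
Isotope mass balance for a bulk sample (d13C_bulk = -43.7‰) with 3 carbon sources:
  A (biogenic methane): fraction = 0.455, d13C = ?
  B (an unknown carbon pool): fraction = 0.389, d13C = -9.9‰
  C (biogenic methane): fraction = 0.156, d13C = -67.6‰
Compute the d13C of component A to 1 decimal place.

-64.4‰

Isotope mass balance: δ_bulk = Σ fᵢ·δᵢ.
-43.7 = 0.455×δ_A + 0.389×(-9.9) + 0.156×(-67.6)
0.455·δ_A = -43.7 − (-14.397) = -29.303
δ_A = -29.303 / 0.455 = -64.40‰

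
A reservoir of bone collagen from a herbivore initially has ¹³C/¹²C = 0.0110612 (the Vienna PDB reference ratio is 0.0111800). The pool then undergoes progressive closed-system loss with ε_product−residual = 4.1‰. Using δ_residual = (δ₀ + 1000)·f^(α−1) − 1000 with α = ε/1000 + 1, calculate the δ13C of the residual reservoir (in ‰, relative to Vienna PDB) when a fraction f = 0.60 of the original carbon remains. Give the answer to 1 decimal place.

-12.7‰

δ₀ = (0.0110612/0.0111800 − 1)×1000 = (0.989374 − 1)×1000 = -10.626‰
α − 1 = ε/1000 = 0.0041
f^(α−1) = 0.60^(0.0041) = 0.997908
δ_res = (-10.626 + 1000) × 0.997908 − 1000 = 987.304 − 1000 = -12.70‰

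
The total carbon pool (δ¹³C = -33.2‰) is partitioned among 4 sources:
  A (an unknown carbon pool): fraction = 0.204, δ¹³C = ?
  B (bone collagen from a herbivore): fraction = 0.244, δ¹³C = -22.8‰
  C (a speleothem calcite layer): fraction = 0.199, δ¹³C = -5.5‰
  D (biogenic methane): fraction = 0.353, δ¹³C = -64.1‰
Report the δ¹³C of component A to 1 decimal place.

Isotope mass balance: δ_bulk = Σ fᵢ·δᵢ.
-33.2 = 0.204×δ_A + 0.244×(-22.8) + 0.199×(-5.5) + 0.353×(-64.1)
0.204·δ_A = -33.2 − (-29.285) = -3.915
δ_A = -3.915 / 0.204 = -19.19‰

-19.2‰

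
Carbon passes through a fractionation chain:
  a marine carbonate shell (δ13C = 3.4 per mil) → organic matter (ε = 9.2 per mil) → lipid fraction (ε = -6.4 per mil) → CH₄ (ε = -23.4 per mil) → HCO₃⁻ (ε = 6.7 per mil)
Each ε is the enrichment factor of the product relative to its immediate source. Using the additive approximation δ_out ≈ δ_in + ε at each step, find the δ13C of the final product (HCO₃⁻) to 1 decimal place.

step 1: δ ≈ 3.4 + (9.2) = 12.6 per mil
step 2: δ ≈ 12.6 + (-6.4) = 6.2 per mil
step 3: δ ≈ 6.2 + (-23.4) = -17.2 per mil
step 4: δ ≈ -17.2 + (6.7) = -10.5 per mil

-10.5 per mil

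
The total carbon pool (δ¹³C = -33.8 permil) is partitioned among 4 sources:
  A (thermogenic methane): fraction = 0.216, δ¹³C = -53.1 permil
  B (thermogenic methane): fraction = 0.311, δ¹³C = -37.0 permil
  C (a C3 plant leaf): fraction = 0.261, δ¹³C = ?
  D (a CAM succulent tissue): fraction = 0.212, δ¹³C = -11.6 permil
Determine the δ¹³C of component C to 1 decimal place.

-32.0 permil

Isotope mass balance: δ_bulk = Σ fᵢ·δᵢ.
-33.8 = 0.216×(-53.1) + 0.311×(-37.0) + 0.261×δ_C + 0.212×(-11.6)
0.261·δ_C = -33.8 − (-25.436) = -8.364
δ_C = -8.364 / 0.261 = -32.05 permil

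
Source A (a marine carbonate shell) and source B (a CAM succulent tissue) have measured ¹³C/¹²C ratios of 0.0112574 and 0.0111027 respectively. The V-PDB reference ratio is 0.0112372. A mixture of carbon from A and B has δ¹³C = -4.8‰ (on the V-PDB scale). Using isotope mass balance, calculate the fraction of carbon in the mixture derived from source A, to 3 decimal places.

0.521

δ_A = (0.0112574/0.0112372 − 1)×1000 = (1.001798 − 1)×1000 = 1.798‰
δ_B = (0.0111027/0.0112372 − 1)×1000 = (0.988031 − 1)×1000 = -11.969‰
f_A = (δ_mix − δ_B)/(δ_A − δ_B) = (-4.8 − (-11.969))/(1.798 − (-11.969))
f_A = 7.169 / 13.767 = 0.5208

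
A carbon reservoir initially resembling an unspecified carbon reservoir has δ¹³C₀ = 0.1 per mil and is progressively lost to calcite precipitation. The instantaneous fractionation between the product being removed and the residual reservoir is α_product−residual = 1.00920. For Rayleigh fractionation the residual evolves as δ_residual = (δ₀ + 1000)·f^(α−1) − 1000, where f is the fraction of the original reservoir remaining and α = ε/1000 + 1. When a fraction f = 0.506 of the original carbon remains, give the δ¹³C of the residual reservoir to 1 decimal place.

-6.1 per mil

Rayleigh residual: δ_res = (δ₀ + 1000)·f^(α−1) − 1000
α − 1 = 0.00920
f^(α−1) = 0.506^(0.00920) = 0.993752
δ_res = (0.1 + 1000) × 0.993752 − 1000 = 993.852 − 1000 = -6.15 per mil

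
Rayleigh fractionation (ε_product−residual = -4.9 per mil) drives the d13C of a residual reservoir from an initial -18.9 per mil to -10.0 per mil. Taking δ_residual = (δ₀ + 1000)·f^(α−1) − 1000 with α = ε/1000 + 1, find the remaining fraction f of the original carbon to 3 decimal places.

0.158

α − 1 = ε/1000 = -0.0049
(δ_res + 1000)/(δ₀ + 1000) = (-10.0 + 1000)/(-18.9 + 1000) = 990.0/981.1 = 1.009071
f = 1.009071^(1/-0.0049) = exp(ln(1.009071)/-0.0049) = exp(0.00903/-0.0049)
f = exp(-1.8430) = 0.1583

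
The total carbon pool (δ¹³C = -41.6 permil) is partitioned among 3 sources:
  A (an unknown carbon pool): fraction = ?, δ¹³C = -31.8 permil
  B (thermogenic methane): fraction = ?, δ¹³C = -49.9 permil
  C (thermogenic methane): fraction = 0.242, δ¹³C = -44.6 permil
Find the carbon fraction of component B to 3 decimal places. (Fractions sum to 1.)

Let f_B and f_A be the unknown fractions; fractions sum to 1 so f_B + f_A = 0.758.
Mass balance: Σ fᵢ·δᵢ = δ_bulk ⇒ f_B·(-49.9) + f_A·(-31.8) = -41.6 − (-10.793) = -30.807
Substitute f_A = 0.758 − f_B:
f_B·(-49.9 − -31.8) = -30.807 − 0.758×(-31.8) = -6.702
f_B = -6.702 / -18.1 = 0.3703

0.370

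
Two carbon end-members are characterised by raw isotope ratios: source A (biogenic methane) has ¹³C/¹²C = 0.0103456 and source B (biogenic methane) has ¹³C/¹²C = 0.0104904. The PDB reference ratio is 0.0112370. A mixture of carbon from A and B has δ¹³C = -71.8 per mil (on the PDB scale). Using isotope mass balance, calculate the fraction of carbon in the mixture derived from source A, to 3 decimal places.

0.416

δ_A = (0.0103456/0.0112370 − 1)×1000 = (0.920673 − 1)×1000 = -79.327 per mil
δ_B = (0.0104904/0.0112370 − 1)×1000 = (0.933559 − 1)×1000 = -66.441 per mil
f_A = (δ_mix − δ_B)/(δ_A − δ_B) = (-71.8 − (-66.441))/(-79.327 − (-66.441))
f_A = -5.359 / -12.886 = 0.4159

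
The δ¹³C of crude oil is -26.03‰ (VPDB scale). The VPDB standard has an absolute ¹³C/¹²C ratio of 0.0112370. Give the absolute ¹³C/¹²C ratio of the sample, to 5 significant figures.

0.010945

R_sample = R_standard × (δ¹³C/1000 + 1)
R_sample = 0.0112370 × (-26.03/1000 + 1) = 0.0112370 × 0.973970
R_sample = 0.0109445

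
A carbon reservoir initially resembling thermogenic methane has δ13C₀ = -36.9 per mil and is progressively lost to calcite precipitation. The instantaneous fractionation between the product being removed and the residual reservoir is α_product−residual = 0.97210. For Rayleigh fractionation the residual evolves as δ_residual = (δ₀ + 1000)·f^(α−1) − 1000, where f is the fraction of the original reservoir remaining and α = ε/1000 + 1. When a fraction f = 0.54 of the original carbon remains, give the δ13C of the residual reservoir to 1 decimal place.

Rayleigh residual: δ_res = (δ₀ + 1000)·f^(α−1) − 1000
α − 1 = -0.02790
f^(α−1) = 0.54^(-0.02790) = 1.017340
δ_res = (-36.9 + 1000) × 1.017340 − 1000 = 979.800 − 1000 = -20.20 per mil

-20.2 per mil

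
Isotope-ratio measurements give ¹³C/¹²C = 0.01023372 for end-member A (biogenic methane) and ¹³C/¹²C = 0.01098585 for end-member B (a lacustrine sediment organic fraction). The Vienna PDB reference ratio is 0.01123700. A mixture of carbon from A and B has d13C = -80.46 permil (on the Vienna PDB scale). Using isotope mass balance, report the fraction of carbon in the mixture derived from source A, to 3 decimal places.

0.868

δ_A = (0.01023372/0.01123700 − 1)×1000 = (0.910716 − 1)×1000 = -89.284 permil
δ_B = (0.01098585/0.01123700 − 1)×1000 = (0.977650 − 1)×1000 = -22.350 permil
f_A = (δ_mix − δ_B)/(δ_A − δ_B) = (-80.46 − (-22.350))/(-89.284 − (-22.350))
f_A = -58.110 / -66.933 = 0.8682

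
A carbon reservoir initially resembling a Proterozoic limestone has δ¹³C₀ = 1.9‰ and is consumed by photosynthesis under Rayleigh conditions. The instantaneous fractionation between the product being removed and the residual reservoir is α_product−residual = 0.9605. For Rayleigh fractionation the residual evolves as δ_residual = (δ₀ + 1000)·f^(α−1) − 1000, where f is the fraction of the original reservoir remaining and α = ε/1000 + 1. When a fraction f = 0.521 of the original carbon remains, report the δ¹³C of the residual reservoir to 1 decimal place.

Rayleigh residual: δ_res = (δ₀ + 1000)·f^(α−1) − 1000
α − 1 = -0.03950
f^(α−1) = 0.521^(-0.03950) = 1.026089
δ_res = (1.9 + 1000) × 1.026089 − 1000 = 1028.038 − 1000 = 28.04‰

28.0‰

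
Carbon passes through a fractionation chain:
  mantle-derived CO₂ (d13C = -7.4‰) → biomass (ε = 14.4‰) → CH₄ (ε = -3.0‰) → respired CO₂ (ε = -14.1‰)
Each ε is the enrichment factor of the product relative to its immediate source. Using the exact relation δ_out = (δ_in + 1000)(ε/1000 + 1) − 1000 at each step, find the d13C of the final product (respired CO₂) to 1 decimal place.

step 1: δ = (-7.40 + 1000)·(14.4/1000 + 1) − 1000 = 6.89‰
step 2: δ = (6.89 + 1000)·(-3.0/1000 + 1) − 1000 = 3.87‰
step 3: δ = (3.87 + 1000)·(-14.1/1000 + 1) − 1000 = -10.28‰

-10.3‰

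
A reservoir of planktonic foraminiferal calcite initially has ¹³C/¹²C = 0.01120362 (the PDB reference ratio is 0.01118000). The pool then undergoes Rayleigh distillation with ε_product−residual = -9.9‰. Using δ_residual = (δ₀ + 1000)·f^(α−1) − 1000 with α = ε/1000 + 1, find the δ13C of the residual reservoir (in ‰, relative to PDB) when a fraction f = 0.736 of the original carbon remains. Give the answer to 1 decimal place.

5.2‰

δ₀ = (0.01120362/0.01118000 − 1)×1000 = (1.002113 − 1)×1000 = 2.113‰
α − 1 = ε/1000 = -0.0099
f^(α−1) = 0.736^(-0.0099) = 1.003039
δ_res = (2.113 + 1000) × 1.003039 − 1000 = 1005.158 − 1000 = 5.16‰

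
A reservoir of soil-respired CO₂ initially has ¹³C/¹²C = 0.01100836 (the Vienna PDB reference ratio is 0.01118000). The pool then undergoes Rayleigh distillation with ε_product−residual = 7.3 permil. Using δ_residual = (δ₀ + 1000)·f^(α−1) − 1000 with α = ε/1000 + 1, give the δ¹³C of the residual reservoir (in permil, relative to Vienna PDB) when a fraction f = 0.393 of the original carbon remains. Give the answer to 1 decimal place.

-22.0 permil

δ₀ = (0.01100836/0.01118000 − 1)×1000 = (0.984648 − 1)×1000 = -15.352 permil
α − 1 = ε/1000 = 0.0073
f^(α−1) = 0.393^(0.0073) = 0.993205
δ_res = (-15.352 + 1000) × 0.993205 − 1000 = 977.957 − 1000 = -22.04 permil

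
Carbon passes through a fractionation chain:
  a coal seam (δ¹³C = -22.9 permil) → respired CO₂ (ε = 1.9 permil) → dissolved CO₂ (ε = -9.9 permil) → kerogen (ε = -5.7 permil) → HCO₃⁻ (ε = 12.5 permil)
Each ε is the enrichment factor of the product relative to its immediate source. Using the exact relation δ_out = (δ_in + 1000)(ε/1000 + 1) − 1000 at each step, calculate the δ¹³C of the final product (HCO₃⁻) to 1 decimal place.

step 1: δ = (-22.90 + 1000)·(1.9/1000 + 1) − 1000 = -21.04 permil
step 2: δ = (-21.04 + 1000)·(-9.9/1000 + 1) − 1000 = -30.74 permil
step 3: δ = (-30.74 + 1000)·(-5.7/1000 + 1) − 1000 = -36.26 permil
step 4: δ = (-36.26 + 1000)·(12.5/1000 + 1) − 1000 = -24.21 permil

-24.2 permil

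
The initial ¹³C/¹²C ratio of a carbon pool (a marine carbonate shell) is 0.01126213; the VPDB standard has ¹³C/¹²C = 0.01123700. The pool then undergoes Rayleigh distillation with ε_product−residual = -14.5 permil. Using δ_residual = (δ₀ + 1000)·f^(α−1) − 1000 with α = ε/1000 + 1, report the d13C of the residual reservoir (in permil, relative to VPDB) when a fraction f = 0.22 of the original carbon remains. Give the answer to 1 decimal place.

δ₀ = (0.01126213/0.01123700 − 1)×1000 = (1.002236 − 1)×1000 = 2.236 permil
α − 1 = ε/1000 = -0.0145
f^(α−1) = 0.22^(-0.0145) = 1.022198
δ_res = (2.236 + 1000) × 1.022198 − 1000 = 1024.484 − 1000 = 24.48 permil

24.5 permil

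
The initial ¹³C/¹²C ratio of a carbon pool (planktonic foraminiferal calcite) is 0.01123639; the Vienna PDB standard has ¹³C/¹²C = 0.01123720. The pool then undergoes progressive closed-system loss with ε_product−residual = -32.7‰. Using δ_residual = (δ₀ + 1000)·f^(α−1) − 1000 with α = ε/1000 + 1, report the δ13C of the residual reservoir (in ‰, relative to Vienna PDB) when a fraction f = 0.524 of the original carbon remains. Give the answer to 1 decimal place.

δ₀ = (0.01123639/0.01123720 − 1)×1000 = (0.999928 − 1)×1000 = -0.072‰
α − 1 = ε/1000 = -0.0327
f^(α−1) = 0.524^(-0.0327) = 1.021358
δ_res = (-0.072 + 1000) × 1.021358 − 1000 = 1021.284 − 1000 = 21.28‰

21.3‰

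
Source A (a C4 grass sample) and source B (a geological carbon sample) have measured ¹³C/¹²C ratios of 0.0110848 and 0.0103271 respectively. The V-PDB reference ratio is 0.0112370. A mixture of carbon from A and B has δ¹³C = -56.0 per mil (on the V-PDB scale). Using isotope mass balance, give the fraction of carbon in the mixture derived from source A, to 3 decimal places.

0.370

δ_A = (0.0110848/0.0112370 − 1)×1000 = (0.986455 − 1)×1000 = -13.545 per mil
δ_B = (0.0103271/0.0112370 − 1)×1000 = (0.919026 − 1)×1000 = -80.974 per mil
f_A = (δ_mix − δ_B)/(δ_A − δ_B) = (-56.0 − (-80.974))/(-13.545 − (-80.974))
f_A = 24.974 / 67.429 = 0.3704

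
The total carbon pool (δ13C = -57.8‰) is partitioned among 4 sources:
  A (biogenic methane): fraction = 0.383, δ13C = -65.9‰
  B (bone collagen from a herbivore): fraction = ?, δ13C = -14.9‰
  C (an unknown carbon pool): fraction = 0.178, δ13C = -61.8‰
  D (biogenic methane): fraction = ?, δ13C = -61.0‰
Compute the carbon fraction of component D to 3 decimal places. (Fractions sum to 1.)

0.326

Let f_D and f_B be the unknown fractions; fractions sum to 1 so f_D + f_B = 0.439.
Mass balance: Σ fᵢ·δᵢ = δ_bulk ⇒ f_D·(-61.0) + f_B·(-14.9) = -57.8 − (-36.240) = -21.560
Substitute f_B = 0.439 − f_D:
f_D·(-61.0 − -14.9) = -21.560 − 0.439×(-14.9) = -15.019
f_D = -15.019 / -46.1 = 0.3258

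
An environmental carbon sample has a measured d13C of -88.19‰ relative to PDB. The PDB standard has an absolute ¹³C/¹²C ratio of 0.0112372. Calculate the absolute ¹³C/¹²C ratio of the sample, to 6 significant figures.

0.0102462

R_sample = R_standard × (d13C/1000 + 1)
R_sample = 0.0112372 × (-88.19/1000 + 1) = 0.0112372 × 0.911810
R_sample = 0.0102462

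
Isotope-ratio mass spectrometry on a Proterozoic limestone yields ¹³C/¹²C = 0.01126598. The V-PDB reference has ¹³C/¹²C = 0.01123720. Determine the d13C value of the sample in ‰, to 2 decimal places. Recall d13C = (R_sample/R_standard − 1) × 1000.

d13C = (R_sample / R_standard − 1) × 1000
R_sample / R_standard = 0.01126598 / 0.01123720 = 1.002561
d13C = (1.002561 − 1) × 1000 = 2.561‰

2.56‰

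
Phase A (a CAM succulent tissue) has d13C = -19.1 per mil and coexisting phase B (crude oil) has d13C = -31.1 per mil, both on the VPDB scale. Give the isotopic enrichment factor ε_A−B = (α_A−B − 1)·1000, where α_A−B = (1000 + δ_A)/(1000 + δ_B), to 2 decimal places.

12.39 per mil

α_A−B = (1000 + -19.1) / (1000 + -31.1) = 980.9 / 968.9 = 1.012385
ε_A−B = (1.012385 − 1) × 1000 = 12.385 per mil
(The approximation ε ≈ δ_A − δ_B would give 12.0 per mil.)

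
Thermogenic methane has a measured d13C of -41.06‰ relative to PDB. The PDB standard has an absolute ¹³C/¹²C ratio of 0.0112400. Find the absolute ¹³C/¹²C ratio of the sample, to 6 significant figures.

0.0107785

R_sample = R_standard × (d13C/1000 + 1)
R_sample = 0.0112400 × (-41.06/1000 + 1) = 0.0112400 × 0.958940
R_sample = 0.0107785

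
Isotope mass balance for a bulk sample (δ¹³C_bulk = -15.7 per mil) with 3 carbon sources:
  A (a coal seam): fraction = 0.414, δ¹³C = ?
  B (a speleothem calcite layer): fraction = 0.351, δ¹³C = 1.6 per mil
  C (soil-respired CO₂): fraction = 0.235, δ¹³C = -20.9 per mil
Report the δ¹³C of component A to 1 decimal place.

Isotope mass balance: δ_bulk = Σ fᵢ·δᵢ.
-15.7 = 0.414×δ_A + 0.351×(1.6) + 0.235×(-20.9)
0.414·δ_A = -15.7 − (-4.350) = -11.350
δ_A = -11.350 / 0.414 = -27.42 per mil

-27.4 per mil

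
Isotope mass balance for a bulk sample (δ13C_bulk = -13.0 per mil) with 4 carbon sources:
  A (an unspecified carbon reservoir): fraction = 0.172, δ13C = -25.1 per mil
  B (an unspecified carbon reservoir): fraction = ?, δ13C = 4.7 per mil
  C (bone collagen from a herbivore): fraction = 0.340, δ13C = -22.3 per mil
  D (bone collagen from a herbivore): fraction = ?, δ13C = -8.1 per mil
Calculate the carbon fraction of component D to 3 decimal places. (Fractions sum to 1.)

0.265

Let f_D and f_B be the unknown fractions; fractions sum to 1 so f_D + f_B = 0.488.
Mass balance: Σ fᵢ·δᵢ = δ_bulk ⇒ f_D·(-8.1) + f_B·(4.7) = -13.0 − (-11.899) = -1.101
Substitute f_B = 0.488 − f_D:
f_D·(-8.1 − 4.7) = -1.101 − 0.488×(4.7) = -3.394
f_D = -3.394 / -12.8 = 0.2652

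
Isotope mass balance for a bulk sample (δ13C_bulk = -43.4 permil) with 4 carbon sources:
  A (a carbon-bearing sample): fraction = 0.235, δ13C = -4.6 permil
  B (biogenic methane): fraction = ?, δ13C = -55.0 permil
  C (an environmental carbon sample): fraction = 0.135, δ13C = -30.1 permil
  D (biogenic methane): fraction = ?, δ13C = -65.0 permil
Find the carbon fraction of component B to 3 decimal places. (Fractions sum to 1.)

Let f_B and f_D be the unknown fractions; fractions sum to 1 so f_B + f_D = 0.630.
Mass balance: Σ fᵢ·δᵢ = δ_bulk ⇒ f_B·(-55.0) + f_D·(-65.0) = -43.4 − (-5.145) = -38.255
Substitute f_D = 0.630 − f_B:
f_B·(-55.0 − -65.0) = -38.255 − 0.630×(-65.0) = 2.695
f_B = 2.695 / 10.0 = 0.2695

0.269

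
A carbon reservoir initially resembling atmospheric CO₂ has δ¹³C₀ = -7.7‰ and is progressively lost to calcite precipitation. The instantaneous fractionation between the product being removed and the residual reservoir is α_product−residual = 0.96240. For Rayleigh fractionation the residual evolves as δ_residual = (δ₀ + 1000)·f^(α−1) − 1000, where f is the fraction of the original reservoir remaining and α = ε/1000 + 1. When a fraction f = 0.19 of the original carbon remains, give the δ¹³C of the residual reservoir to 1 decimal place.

56.2‰

Rayleigh residual: δ_res = (δ₀ + 1000)·f^(α−1) − 1000
α − 1 = -0.03760
f^(α−1) = 0.19^(-0.03760) = 1.064434
δ_res = (-7.7 + 1000) × 1.064434 − 1000 = 1056.238 − 1000 = 56.24‰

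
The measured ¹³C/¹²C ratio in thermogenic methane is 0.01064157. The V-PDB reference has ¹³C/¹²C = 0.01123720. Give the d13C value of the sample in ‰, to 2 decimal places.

-53.01‰

d13C = (R_sample / R_standard − 1) × 1000
R_sample / R_standard = 0.01064157 / 0.01123720 = 0.946995
d13C = (0.946995 − 1) × 1000 = -53.005‰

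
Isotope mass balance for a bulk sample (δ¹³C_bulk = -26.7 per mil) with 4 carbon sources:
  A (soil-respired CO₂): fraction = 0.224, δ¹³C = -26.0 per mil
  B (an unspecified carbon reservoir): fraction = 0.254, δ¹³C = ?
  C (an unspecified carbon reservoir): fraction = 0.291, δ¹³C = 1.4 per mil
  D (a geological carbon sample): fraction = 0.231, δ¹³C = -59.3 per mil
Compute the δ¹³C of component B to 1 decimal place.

Isotope mass balance: δ_bulk = Σ fᵢ·δᵢ.
-26.7 = 0.224×(-26.0) + 0.254×δ_B + 0.291×(1.4) + 0.231×(-59.3)
0.254·δ_B = -26.7 − (-19.115) = -7.585
δ_B = -7.585 / 0.254 = -29.86 per mil

-29.9 per mil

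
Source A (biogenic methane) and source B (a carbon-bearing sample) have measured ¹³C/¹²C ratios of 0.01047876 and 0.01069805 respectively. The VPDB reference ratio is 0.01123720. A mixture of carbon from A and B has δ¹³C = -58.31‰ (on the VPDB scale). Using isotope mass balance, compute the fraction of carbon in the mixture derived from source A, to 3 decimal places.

0.529

δ_A = (0.01047876/0.01123720 − 1)×1000 = (0.932506 − 1)×1000 = -67.494‰
δ_B = (0.01069805/0.01123720 − 1)×1000 = (0.952021 − 1)×1000 = -47.979‰
f_A = (δ_mix − δ_B)/(δ_A − δ_B) = (-58.31 − (-47.979))/(-67.494 − (-47.979))
f_A = -10.331 / -19.515 = 0.5294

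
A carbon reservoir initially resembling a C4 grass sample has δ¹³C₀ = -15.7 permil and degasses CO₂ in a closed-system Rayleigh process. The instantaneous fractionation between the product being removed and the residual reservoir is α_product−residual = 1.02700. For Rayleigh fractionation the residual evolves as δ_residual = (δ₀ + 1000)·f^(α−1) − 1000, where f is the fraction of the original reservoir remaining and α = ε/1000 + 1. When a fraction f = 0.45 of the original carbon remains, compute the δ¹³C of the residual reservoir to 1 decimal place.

Rayleigh residual: δ_res = (δ₀ + 1000)·f^(α−1) − 1000
α − 1 = 0.02700
f^(α−1) = 0.45^(0.02700) = 0.978671
δ_res = (-15.7 + 1000) × 0.978671 − 1000 = 963.306 − 1000 = -36.69 permil

-36.7 permil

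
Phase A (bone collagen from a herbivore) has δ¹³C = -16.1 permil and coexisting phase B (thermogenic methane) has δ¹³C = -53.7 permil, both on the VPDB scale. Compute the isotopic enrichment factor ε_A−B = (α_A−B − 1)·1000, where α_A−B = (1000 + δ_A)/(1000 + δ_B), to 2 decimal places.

α_A−B = (1000 + -16.1) / (1000 + -53.7) = 983.9 / 946.3 = 1.039734
ε_A−B = (1.039734 − 1) × 1000 = 39.734 permil
(The approximation ε ≈ δ_A − δ_B would give 37.6 permil.)

39.73 permil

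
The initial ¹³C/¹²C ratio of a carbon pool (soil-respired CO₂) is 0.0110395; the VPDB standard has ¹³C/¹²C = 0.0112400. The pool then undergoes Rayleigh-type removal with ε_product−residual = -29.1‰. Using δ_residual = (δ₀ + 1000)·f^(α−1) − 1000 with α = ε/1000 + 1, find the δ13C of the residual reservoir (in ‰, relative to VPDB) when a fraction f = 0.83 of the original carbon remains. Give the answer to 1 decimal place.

-12.5‰

δ₀ = (0.0110395/0.0112400 − 1)×1000 = (0.982162 − 1)×1000 = -17.838‰
α − 1 = ε/1000 = -0.0291
f^(α−1) = 0.83^(-0.0291) = 1.005437
δ_res = (-17.838 + 1000) × 1.005437 − 1000 = 987.502 − 1000 = -12.50‰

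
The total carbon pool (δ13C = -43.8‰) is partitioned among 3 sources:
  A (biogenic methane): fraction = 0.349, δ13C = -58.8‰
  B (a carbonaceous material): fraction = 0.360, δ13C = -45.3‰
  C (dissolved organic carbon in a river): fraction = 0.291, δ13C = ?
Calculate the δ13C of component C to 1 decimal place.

-24.0‰

Isotope mass balance: δ_bulk = Σ fᵢ·δᵢ.
-43.8 = 0.349×(-58.8) + 0.360×(-45.3) + 0.291×δ_C
0.291·δ_C = -43.8 − (-36.829) = -6.971
δ_C = -6.971 / 0.291 = -23.95‰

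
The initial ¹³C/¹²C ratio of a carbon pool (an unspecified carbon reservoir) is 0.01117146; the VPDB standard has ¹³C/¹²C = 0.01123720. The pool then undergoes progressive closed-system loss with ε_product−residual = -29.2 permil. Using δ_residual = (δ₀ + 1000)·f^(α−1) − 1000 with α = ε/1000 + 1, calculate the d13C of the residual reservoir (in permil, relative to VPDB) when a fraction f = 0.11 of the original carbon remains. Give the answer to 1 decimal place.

60.3 permil

δ₀ = (0.01117146/0.01123720 − 1)×1000 = (0.994150 − 1)×1000 = -5.850 permil
α − 1 = ε/1000 = -0.0292
f^(α−1) = 0.11^(-0.0292) = 1.066575
δ_res = (-5.850 + 1000) × 1.066575 − 1000 = 1060.335 − 1000 = 60.34 permil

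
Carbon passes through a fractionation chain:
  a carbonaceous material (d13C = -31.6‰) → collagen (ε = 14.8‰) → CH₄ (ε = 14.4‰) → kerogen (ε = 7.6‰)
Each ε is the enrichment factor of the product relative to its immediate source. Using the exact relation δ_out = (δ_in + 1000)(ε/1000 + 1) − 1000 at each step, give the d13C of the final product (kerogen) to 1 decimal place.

4.5‰

step 1: δ = (-31.60 + 1000)·(14.8/1000 + 1) − 1000 = -17.27‰
step 2: δ = (-17.27 + 1000)·(14.4/1000 + 1) − 1000 = -3.12‰
step 3: δ = (-3.12 + 1000)·(7.6/1000 + 1) − 1000 = 4.46‰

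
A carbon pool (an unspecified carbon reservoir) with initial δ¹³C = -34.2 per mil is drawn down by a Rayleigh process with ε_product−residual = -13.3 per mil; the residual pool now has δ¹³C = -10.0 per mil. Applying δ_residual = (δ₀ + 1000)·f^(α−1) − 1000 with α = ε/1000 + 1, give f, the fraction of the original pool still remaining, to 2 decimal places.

0.16

α − 1 = ε/1000 = -0.0133
(δ_res + 1000)/(δ₀ + 1000) = (-10.0 + 1000)/(-34.2 + 1000) = 990.0/965.8 = 1.025057
f = 1.025057^(1/-0.0133) = exp(ln(1.025057)/-0.0133) = exp(0.02475/-0.0133)
f = exp(-1.8608) = 0.1556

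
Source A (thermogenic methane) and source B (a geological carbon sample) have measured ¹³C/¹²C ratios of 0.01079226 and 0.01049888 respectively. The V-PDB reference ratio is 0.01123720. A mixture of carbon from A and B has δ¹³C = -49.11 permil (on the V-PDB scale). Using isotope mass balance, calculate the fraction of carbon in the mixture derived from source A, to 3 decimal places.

δ_A = (0.01079226/0.01123720 − 1)×1000 = (0.960405 − 1)×1000 = -39.595 permil
δ_B = (0.01049888/0.01123720 − 1)×1000 = (0.934297 − 1)×1000 = -65.703 permil
f_A = (δ_mix − δ_B)/(δ_A − δ_B) = (-49.11 − (-65.703))/(-39.595 − (-65.703))
f_A = 16.593 / 26.108 = 0.6356

0.636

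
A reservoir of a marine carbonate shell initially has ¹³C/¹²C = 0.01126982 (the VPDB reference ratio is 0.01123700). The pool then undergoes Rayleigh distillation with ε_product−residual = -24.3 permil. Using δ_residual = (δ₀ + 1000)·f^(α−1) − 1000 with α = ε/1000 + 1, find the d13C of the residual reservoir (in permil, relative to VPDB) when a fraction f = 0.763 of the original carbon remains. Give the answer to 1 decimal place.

9.5 permil

δ₀ = (0.01126982/0.01123700 − 1)×1000 = (1.002921 − 1)×1000 = 2.921 permil
α − 1 = ε/1000 = -0.0243
f^(α−1) = 0.763^(-0.0243) = 1.006595
δ_res = (2.921 + 1000) × 1.006595 − 1000 = 1009.535 − 1000 = 9.53 permil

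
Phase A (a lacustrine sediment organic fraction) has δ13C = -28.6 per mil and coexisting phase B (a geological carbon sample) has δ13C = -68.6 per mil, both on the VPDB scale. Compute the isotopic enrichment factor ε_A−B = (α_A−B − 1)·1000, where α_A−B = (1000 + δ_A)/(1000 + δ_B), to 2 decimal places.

42.95 per mil

α_A−B = (1000 + -28.6) / (1000 + -68.6) = 971.4 / 931.4 = 1.042946
ε_A−B = (1.042946 − 1) × 1000 = 42.946 per mil
(The approximation ε ≈ δ_A − δ_B would give 40.0 per mil.)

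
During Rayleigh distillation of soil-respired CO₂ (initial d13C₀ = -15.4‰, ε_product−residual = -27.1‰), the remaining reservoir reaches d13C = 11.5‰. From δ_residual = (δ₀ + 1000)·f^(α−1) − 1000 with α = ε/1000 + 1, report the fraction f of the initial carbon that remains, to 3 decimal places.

0.370

α − 1 = ε/1000 = -0.0271
(δ_res + 1000)/(δ₀ + 1000) = (11.5 + 1000)/(-15.4 + 1000) = 1011.5/984.6 = 1.027321
f = 1.027321^(1/-0.0271) = exp(ln(1.027321)/-0.0271) = exp(0.02695/-0.0271)
f = exp(-0.9946) = 0.3699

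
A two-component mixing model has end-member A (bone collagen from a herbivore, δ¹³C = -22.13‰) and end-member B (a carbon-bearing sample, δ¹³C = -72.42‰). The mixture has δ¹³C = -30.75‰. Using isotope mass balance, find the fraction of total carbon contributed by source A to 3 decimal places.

0.829

δ_mix = f_A·δ_A + (1 − f_A)·δ_B  ⇒  f_A = (δ_mix − δ_B)/(δ_A − δ_B)
f_A = (-30.75 − (-72.42)) / (-22.13 − (-72.42))
f_A = 41.67 / 50.29 = 0.8286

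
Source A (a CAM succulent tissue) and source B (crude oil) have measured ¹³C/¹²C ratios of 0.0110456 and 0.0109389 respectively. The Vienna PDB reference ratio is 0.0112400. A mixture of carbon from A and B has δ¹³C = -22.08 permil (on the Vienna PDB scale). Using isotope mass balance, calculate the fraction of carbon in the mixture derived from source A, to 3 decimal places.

0.496

δ_A = (0.0110456/0.0112400 − 1)×1000 = (0.982705 − 1)×1000 = -17.295 permil
δ_B = (0.0109389/0.0112400 − 1)×1000 = (0.973212 − 1)×1000 = -26.788 permil
f_A = (δ_mix − δ_B)/(δ_A − δ_B) = (-22.08 − (-26.788))/(-17.295 − (-26.788))
f_A = 4.708 / 9.493 = 0.4960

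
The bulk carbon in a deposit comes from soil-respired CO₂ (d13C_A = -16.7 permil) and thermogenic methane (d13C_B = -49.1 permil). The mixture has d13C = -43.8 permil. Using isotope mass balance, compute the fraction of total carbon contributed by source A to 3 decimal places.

0.164

δ_mix = f_A·δ_A + (1 − f_A)·δ_B  ⇒  f_A = (δ_mix − δ_B)/(δ_A − δ_B)
f_A = (-43.8 − (-49.1)) / (-16.7 − (-49.1))
f_A = 5.3 / 32.4 = 0.1636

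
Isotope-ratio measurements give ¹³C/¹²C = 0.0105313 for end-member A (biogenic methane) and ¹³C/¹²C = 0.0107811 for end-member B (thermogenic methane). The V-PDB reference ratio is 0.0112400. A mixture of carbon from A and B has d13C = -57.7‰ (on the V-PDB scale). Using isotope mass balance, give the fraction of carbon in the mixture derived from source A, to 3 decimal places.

0.759

δ_A = (0.0105313/0.0112400 − 1)×1000 = (0.936948 − 1)×1000 = -63.052‰
δ_B = (0.0107811/0.0112400 − 1)×1000 = (0.959173 − 1)×1000 = -40.827‰
f_A = (δ_mix − δ_B)/(δ_A − δ_B) = (-57.7 − (-40.827))/(-63.052 − (-40.827))
f_A = -16.873 / -22.224 = 0.7592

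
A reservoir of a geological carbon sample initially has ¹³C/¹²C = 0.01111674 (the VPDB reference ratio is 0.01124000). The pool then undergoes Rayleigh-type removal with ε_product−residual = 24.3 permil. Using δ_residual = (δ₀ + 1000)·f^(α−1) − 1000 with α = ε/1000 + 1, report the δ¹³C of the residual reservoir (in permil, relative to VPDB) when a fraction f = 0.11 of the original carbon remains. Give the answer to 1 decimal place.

δ₀ = (0.01111674/0.01124000 − 1)×1000 = (0.989034 − 1)×1000 = -10.966 permil
α − 1 = ε/1000 = 0.0243
f^(α−1) = 0.11^(0.0243) = 0.947776
δ_res = (-10.966 + 1000) × 0.947776 − 1000 = 937.383 − 1000 = -62.62 permil

-62.6 permil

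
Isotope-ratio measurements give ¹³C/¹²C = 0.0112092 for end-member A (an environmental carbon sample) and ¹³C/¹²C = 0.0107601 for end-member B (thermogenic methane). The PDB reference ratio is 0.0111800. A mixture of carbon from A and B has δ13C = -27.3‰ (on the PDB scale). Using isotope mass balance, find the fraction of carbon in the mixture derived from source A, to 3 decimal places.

δ_A = (0.0112092/0.0111800 − 1)×1000 = (1.002612 − 1)×1000 = 2.612‰
δ_B = (0.0107601/0.0111800 − 1)×1000 = (0.962442 − 1)×1000 = -37.558‰
f_A = (δ_mix − δ_B)/(δ_A − δ_B) = (-27.3 − (-37.558))/(2.612 − (-37.558))
f_A = 10.258 / 40.170 = 0.2554

0.255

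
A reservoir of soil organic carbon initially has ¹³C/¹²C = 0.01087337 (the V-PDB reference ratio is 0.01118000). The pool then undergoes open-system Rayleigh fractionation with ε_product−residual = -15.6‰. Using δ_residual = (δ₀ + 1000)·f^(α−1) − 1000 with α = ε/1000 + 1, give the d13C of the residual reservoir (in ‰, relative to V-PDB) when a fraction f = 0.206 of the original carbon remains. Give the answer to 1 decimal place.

δ₀ = (0.01087337/0.01118000 − 1)×1000 = (0.972573 − 1)×1000 = -27.427‰
α − 1 = ε/1000 = -0.0156
f^(α−1) = 0.206^(-0.0156) = 1.024952
δ_res = (-27.427 + 1000) × 1.024952 − 1000 = 996.841 − 1000 = -3.16‰

-3.2‰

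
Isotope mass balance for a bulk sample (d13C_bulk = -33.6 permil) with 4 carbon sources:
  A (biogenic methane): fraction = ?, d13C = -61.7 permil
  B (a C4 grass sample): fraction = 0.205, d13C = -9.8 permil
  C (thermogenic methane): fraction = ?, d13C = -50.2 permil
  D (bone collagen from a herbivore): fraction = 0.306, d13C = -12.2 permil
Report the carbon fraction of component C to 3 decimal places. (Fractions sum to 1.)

0.201

Let f_C and f_A be the unknown fractions; fractions sum to 1 so f_C + f_A = 0.489.
Mass balance: Σ fᵢ·δᵢ = δ_bulk ⇒ f_C·(-50.2) + f_A·(-61.7) = -33.6 − (-5.742) = -27.858
Substitute f_A = 0.489 − f_C:
f_C·(-50.2 − -61.7) = -27.858 − 0.489×(-61.7) = 2.314
f_C = 2.314 / 11.5 = 0.2012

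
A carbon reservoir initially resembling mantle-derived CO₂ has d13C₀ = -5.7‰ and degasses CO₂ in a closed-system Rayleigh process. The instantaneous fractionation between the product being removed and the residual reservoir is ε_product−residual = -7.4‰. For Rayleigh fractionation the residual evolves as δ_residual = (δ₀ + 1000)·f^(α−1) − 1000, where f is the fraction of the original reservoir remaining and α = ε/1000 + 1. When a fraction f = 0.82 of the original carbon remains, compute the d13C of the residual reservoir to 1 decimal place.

Rayleigh residual: δ_res = (δ₀ + 1000)·f^(α−1) − 1000
α = ε/1000 + 1 = 0.99260, so α − 1 = -0.00740
f^(α−1) = 0.82^(-0.00740) = 1.001470
δ_res = (-5.7 + 1000) × 1.001470 − 1000 = 995.761 − 1000 = -4.24‰

-4.2‰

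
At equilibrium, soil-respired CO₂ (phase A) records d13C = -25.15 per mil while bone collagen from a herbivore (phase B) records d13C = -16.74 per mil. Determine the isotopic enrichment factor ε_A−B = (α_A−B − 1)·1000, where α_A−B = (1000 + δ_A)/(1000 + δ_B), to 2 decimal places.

-8.55 per mil

α_A−B = (1000 + -25.15) / (1000 + -16.74) = 974.85 / 983.26 = 0.991447
ε_A−B = (0.991447 − 1) × 1000 = -8.553 per mil
(The approximation ε ≈ δ_A − δ_B would give -8.41 per mil.)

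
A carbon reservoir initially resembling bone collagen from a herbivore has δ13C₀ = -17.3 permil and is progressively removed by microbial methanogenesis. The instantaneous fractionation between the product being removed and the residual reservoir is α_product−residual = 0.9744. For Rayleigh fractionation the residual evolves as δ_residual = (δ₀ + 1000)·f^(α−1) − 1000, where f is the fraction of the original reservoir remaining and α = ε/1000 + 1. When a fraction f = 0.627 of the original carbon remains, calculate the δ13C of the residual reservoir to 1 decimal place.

-5.5 permil

Rayleigh residual: δ_res = (δ₀ + 1000)·f^(α−1) − 1000
α − 1 = -0.02560
f^(α−1) = 0.627^(-0.02560) = 1.012022
δ_res = (-17.3 + 1000) × 1.012022 − 1000 = 994.514 − 1000 = -5.49 permil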